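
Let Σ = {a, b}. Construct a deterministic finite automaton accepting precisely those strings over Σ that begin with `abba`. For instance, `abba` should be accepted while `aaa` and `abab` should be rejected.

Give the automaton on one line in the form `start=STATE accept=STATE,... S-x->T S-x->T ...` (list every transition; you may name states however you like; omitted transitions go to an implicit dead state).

Walk along `abba` while the input agrees: from q0 take `a` to q1, and so on. Any deviation drops to the rejecting sink q5. Once q4 is reached the prefix is confirmed and every continuation is accepted.
        a   b  
>  q0   q1  q5 
   q1   q5  q2 
   q2   q5  q3 
   q3   q4  q5 
 * q4   q4  q4 
   q5   q5  q5 
(> = start, * = accepting)

start=q0 accept=q4 q0-a->q1 q0-b->q5 q1-a->q5 q1-b->q2 q2-a->q5 q2-b->q3 q3-a->q4 q3-b->q5 q4-a->q4 q4-b->q4 q5-a->q5 q5-b->q5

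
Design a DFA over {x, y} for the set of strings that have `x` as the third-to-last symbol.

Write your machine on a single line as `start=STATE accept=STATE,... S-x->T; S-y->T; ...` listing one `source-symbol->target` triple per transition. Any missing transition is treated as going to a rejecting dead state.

start=q0; accept=q7,q8,q9,q10; q0-x->q1; q0-y->q2; q1-x->q3; q1-y->q4; q2-x->q5; q2-y->q6; q3-x->q7; q3-y->q8; q4-x->q9; q4-y->q10; q5-x->q11; q5-y->q12; q6-x->q13; q6-y->q14; q7-x->q7; q7-y->q8; q8-x->q9; q8-y->q10; q9-x->q11; q9-y->q12; q10-x->q13; q10-y->q14; q11-x->q7; q11-y->q8; q12-x->q9; q12-y->q10; q13-x->q11; q13-y->q12; q14-x->q13; q14-y->q14

Because acceptance depends on a position counted from the end, the machine has to buffer the most recent 3 symbols. Make each state the string of the last up-to-3 symbols read; on input `x` shift the window left and append `x`. Accept when the buffered window has length 3 and begins with `x`.
A 15-state machine:
          x    y  
>  q0     q1   q2 
   q1     q3   q4 
   q2     q5   q6 
   q3     q7   q8 
   q4     q9  q10 
   q5    q11  q12 
   q6    q13  q14 
 * q7     q7   q8 
 * q8     q9  q10 
 * q9    q11  q12 
 * q10   q13  q14 
   q11    q7   q8 
   q12    q9  q10 
   q13   q11  q12 
   q14   q13  q14 
(> = start, * = accepting)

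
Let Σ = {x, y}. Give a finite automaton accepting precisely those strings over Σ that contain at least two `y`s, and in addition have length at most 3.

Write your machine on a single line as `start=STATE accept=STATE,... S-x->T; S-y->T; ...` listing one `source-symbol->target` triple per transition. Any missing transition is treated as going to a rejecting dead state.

start=A; accept=F,G; A-x->B; A-y->C; B-x->D; B-y->E; C-x->E; C-y->F; D-x->D; D-y->D; E-x->D; E-y->G; F-x->G; F-y->G; G-x->D; G-y->D

Handle the two conditions separately and then intersect. The first has 4 states tracking the count of `y`s, saturating at 3; the second has 5 states tracking the input length, saturating at 4. A product state is a pair (one from each), accepting exactly when both do. After merging equivalent states the machine shrinks.
A 7-state machine:
       x  y 
>  A   B  C 
   B   D  E 
   C   E  F 
   D   D  D 
   E   D  G 
 * F   G  G 
 * G   D  D 
(> = start, * = accepting)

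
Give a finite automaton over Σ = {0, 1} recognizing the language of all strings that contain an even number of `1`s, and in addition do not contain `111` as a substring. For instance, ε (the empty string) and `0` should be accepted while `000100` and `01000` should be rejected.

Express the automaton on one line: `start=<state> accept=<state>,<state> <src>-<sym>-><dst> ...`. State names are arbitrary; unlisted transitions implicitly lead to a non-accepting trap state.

Handle the two conditions separately and then intersect. One (2 states) tracks the count of `1`s modulo 2; the other (4 states) tracks partial matches of the forbidden pattern `111`. Each combined state is a pair, one component from each; accept when both components accept. After merging equivalent states the machine shrinks.
7 states suffice.
        0   1  
>* q0   q0  q1 
   q1   q2  q3 
   q2   q2  q4 
 * q3   q0  q5 
 * q4   q0  q6 
   q5   q5  q5 
   q6   q2  q5 
(> = start, * = accepting)

start=q0 accept=q0,q3,q4 q0-0->q0 q0-1->q1 q1-0->q2 q1-1->q3 q2-0->q2 q2-1->q4 q3-0->q0 q3-1->q5 q4-0->q0 q4-1->q6 q5-0->q5 q5-1->q5 q6-0->q2 q6-1->q5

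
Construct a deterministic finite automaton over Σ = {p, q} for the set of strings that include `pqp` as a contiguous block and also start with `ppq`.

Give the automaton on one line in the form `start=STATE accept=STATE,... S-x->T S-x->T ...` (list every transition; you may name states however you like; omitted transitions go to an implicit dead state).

start=A accept=I A-p->B A-q->C B-p->D B-q->E C-p->F C-q->C D-p->F D-q->G E-p->H E-q->C F-p->F F-q->E G-p->I G-q->J H-p->H H-q->H I-p->I I-q->I J-p->K J-q->J K-p->K K-q->G

Run two small machines in parallel and take their product. The first has 4 states tracking whether and how much of `pqp` has been seen; the second has 5 states tracking whether the input so far still matches the prefix `ppq`. A product state is a pair (one from each), accepting exactly when both do.
       p  q 
>  A   B  C 
   B   D  E 
   C   F  C 
   D   F  G 
   E   H  C 
   F   F  E 
   G   I  J 
   H   H  H 
 * I   I  I 
   J   K  J 
   K   K  G 
(> = start, * = accepting)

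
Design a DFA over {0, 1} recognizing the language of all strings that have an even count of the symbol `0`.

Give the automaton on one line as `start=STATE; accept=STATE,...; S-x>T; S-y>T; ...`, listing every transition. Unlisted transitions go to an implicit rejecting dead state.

start=q0; accept=q0; q0-0>q1; q0-1>q0; q1-0>q0; q1-1>q1

The only thing that matters is how many `0`s have appeared, reduced mod 2. Use one state per residue: q0 for 0, …, q1 for 1. Reading `0` moves to the next residue; anything else stays put. q0 is accepting.
A 2-state machine:
        0   1  
>* q0   q1  q0 
   q1   q0  q1 
(> = start, * = accepting)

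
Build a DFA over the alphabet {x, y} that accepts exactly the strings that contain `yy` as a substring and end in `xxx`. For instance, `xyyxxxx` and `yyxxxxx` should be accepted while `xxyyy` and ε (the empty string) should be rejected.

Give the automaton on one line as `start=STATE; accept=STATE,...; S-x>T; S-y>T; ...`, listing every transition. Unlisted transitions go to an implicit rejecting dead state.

Handle the two conditions separately and then intersect. The first has 3 states tracking whether and how much of `yy` has been seen; the second has 4 states tracking how much of the suffix `xxx` has currently been matched. A product state is a pair (one from each), accepting exactly when both do.
With 9 states:
        x   y  
>  S0   S1  S2 
   S1   S3  S2 
   S2   S1  S4 
   S3   S5  S2 
   S4   S6  S4 
   S5   S5  S2 
   S6   S7  S4 
   S7   S8  S4 
 * S8   S8  S4 
(> = start, * = accepting)

start=S0; accept=S8; S0-x>S1; S0-y>S2; S1-x>S3; S1-y>S2; S2-x>S1; S2-y>S4; S3-x>S5; S3-y>S2; S4-x>S6; S4-y>S4; S5-x>S5; S5-y>S2; S6-x>S7; S6-y>S4; S7-x>S8; S7-y>S4; S8-x>S8; S8-y>S4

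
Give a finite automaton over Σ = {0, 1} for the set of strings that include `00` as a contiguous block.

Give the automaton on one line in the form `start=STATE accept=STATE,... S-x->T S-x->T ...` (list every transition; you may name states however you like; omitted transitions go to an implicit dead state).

start=q0 accept=q2 q0-0->q1 q0-1->q0 q1-0->q2 q1-1->q0 q2-0->q2 q2-1->q2

Track how much of `00` has been matched so far: state q0 is no progress, q2 is the absorbing accept state reached once `00` has occurred. Intermediate states record partial matches; on a mismatch, fall back to the longest reusable overlap.
        0   1  
>  q0   q1  q0 
   q1   q2  q0 
 * q2   q2  q2 
(> = start, * = accepting)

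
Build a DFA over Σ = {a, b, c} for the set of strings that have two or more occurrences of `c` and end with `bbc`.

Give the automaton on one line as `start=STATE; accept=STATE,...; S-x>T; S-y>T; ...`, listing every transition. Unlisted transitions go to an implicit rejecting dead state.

start=q0; accept=q4; q0-a>q0; q0-b>q0; q0-c>q1; q1-a>q1; q1-b>q2; q1-c>q1; q2-a>q1; q2-b>q3; q2-c>q1; q3-a>q1; q3-b>q3; q3-c>q4; q4-a>q1; q4-b>q2; q4-c>q1

Handle the two conditions separately and then intersect. The first has 4 states tracking the count of `c`s, saturating at 3; the second has 4 states tracking how much of the suffix `bbc` has currently been matched. A product state is a pair (one from each), accepting exactly when both do. After merging equivalent states the machine shrinks.
        a   b   c  
>  q0   q0  q0  q1 
   q1   q1  q2  q1 
   q2   q1  q3  q1 
   q3   q1  q3  q4 
 * q4   q1  q2  q1 
(> = start, * = accepting)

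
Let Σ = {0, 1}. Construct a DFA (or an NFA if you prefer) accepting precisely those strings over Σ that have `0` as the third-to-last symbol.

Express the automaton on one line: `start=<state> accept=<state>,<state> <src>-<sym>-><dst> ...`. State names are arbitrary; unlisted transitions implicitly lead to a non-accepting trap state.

start=s0 accept=s7,s8,s9,s10 s0-0->s1 s0-1->s2 s1-0->s3 s1-1->s4 s2-0->s5 s2-1->s6 s3-0->s7 s3-1->s8 s4-0->s9 s4-1->s10 s5-0->s11 s5-1->s12 s6-0->s13 s6-1->s14 s7-0->s7 s7-1->s8 s8-0->s9 s8-1->s10 s9-0->s11 s9-1->s12 s10-0->s13 s10-1->s14 s11-0->s7 s11-1->s8 s12-0->s9 s12-1->s10 s13-0->s11 s13-1->s12 s14-0->s13 s14-1->s14

Because acceptance depends on a position counted from the end, the machine has to buffer the most recent 3 symbols. Make each state the string of the last up-to-3 symbols read; on input `x` shift the window left and append `x`. Accept when the buffered window has length 3 and begins with `0`.
A 15-state machine:
          0    1  
>  s0     s1   s2 
   s1     s3   s4 
   s2     s5   s6 
   s3     s7   s8 
   s4     s9  s10 
   s5    s11  s12 
   s6    s13  s14 
 * s7     s7   s8 
 * s8     s9  s10 
 * s9    s11  s12 
 * s10   s13  s14 
   s11    s7   s8 
   s12    s9  s10 
   s13   s11  s12 
   s14   s13  s14 
(> = start, * = accepting)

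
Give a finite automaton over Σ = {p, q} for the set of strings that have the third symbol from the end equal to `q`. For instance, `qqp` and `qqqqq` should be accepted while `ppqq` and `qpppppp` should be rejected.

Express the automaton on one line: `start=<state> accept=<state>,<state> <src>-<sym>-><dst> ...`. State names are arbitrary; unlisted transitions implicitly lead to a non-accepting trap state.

start=A accept=L,M,N,O A-p->B A-q->C B-p->D B-q->E C-p->F C-q->G D-p->H D-q->I E-p->J E-q->K F-p->L F-q->M G-p->N G-q->O H-p->H H-q->I I-p->J I-q->K J-p->L J-q->M K-p->N K-q->O L-p->H L-q->I M-p->J M-q->K N-p->L N-q->M O-p->N O-q->O

A DFA must remember the last 3 symbols (since which symbol is third-to-last isn't known until the input ends). Use one state per possible window of the last ≤3 symbols; accept from those whose window starts with `q`.
With 15 states:
       p  q 
>  A   B  C 
   B   D  E 
   C   F  G 
   D   H  I 
   E   J  K 
   F   L  M 
   G   N  O 
   H   H  I 
   I   J  K 
   J   L  M 
   K   N  O 
 * L   H  I 
 * M   J  K 
 * N   L  M 
 * O   N  O 
(> = start, * = accepting)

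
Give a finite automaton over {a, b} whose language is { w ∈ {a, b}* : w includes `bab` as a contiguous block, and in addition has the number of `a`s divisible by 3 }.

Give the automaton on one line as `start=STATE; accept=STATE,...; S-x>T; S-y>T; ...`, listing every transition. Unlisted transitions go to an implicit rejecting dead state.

start=S0; accept=S11; S0-a>S1; S0-b>S2; S1-a>S3; S1-b>S4; S2-a>S5; S2-b>S2; S3-a>S0; S3-b>S6; S4-a>S7; S4-b>S4; S5-a>S3; S5-b>S8; S6-a>S9; S6-b>S6; S7-a>S0; S7-b>S10; S8-a>S10; S8-b>S8; S9-a>S1; S9-b>S11; S10-a>S11; S10-b>S10; S11-a>S8; S11-b>S11

Handle the two conditions separately and then intersect. One (4 states) tracks whether and how much of `bab` has been seen; the other (3 states) tracks the count of `a`s modulo 3. Each combined state is a pair, one component from each; accept when both components accept.
          a    b  
>  S0     S1   S2 
   S1     S3   S4 
   S2     S5   S2 
   S3     S0   S6 
   S4     S7   S4 
   S5     S3   S8 
   S6     S9   S6 
   S7     S0  S10 
   S8    S10   S8 
   S9     S1  S11 
   S10   S11  S10 
 * S11    S8  S11 
(> = start, * = accepting)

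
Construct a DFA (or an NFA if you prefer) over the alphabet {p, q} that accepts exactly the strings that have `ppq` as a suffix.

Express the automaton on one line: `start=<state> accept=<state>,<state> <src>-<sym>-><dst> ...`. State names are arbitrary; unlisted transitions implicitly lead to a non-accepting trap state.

Let each state record the length of the longest suffix of the input read so far that is also a prefix of `ppq`. S1 means the last symbol is `p`; S2 means the last 2 symbols are `pp`; S3 means the last 3 symbols are `ppq`. Accept only at S3, where the string currently ends in `ppq`.
With 4 states:
        p   q  
>  S0   S1  S0 
   S1   S2  S0 
   S2   S2  S3 
 * S3   S1  S0 
(> = start, * = accepting)

start=S0 accept=S3 S0-p->S1 S0-q->S0 S1-p->S2 S1-q->S0 S2-p->S2 S2-q->S3 S3-p->S1 S3-q->S0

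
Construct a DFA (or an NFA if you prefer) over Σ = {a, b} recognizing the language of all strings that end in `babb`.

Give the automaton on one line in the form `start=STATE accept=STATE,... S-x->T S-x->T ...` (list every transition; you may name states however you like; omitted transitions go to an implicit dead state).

start=q0 accept=q4 q0-a->q0 q0-b->q1 q1-a->q2 q1-b->q1 q2-a->q0 q2-b->q3 q3-a->q2 q3-b->q4 q4-a->q2 q4-b->q1

Let each state record the length of the longest suffix of the input read so far that is also a prefix of `babb`. q1 means the last symbol is `b`; q2 means the last 2 symbols are `ba`; q3 means the last 3 symbols are `bab`; q4 means the last 4 symbols are `babb`. Accept only at q4, where the string currently ends in `babb`.
        a   b  
>  q0   q0  q1 
   q1   q2  q1 
   q2   q0  q3 
   q3   q2  q4 
 * q4   q2  q1 
(> = start, * = accepting)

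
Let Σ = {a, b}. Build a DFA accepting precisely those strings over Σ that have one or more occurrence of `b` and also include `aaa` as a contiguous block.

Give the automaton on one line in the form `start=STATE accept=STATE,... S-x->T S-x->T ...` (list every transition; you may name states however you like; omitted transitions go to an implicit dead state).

Handle the two conditions separately and then intersect. The first has 3 states tracking the count of `b`s, saturating at 2; the second has 4 states tracking whether and how much of `aaa` has been seen. A product state is a pair (one from each), accepting exactly when both do.
A 12-state machine:
          a    b  
>  q0     q1   q2 
   q1     q3   q2 
   q2     q4   q5 
   q3     q6   q2 
   q4     q7   q5 
   q5     q8   q5 
   q6     q6   q9 
   q7     q9   q5 
   q8    q10   q5 
 * q9     q9  q11 
   q10   q11   q5 
 * q11   q11  q11 
(> = start, * = accepting)

start=q0 accept=q9,q11 q0-a->q1 q0-b->q2 q1-a->q3 q1-b->q2 q2-a->q4 q2-b->q5 q3-a->q6 q3-b->q2 q4-a->q7 q4-b->q5 q5-a->q8 q5-b->q5 q6-a->q6 q6-b->q9 q7-a->q9 q7-b->q5 q8-a->q10 q8-b->q5 q9-a->q9 q9-b->q11 q10-a->q11 q10-b->q5 q11-a->q11 q11-b->q11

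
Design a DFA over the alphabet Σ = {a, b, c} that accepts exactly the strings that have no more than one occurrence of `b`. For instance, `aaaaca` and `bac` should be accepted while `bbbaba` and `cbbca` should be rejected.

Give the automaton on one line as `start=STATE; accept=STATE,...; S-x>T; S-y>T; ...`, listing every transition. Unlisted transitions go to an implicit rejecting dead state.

Only the number of `b`s matters, and only up to 2. Make a chain q0 → q1 → q2 advanced by each `b` (with q2 absorbing); every other symbol self-loops. The accepting set is {q0, q1}.
        a   b   c  
>* q0   q0  q1  q0 
 * q1   q1  q2  q1 
   q2   q2  q2  q2 
(> = start, * = accepting)

start=q0; accept=q0,q1; q0-a>q0; q0-b>q1; q0-c>q0; q1-a>q1; q1-b>q2; q1-c>q1; q2-a>q2; q2-b>q2; q2-c>q2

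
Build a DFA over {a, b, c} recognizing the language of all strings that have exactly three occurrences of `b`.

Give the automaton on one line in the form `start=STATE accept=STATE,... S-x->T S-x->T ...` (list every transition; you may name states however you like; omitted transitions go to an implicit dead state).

start=q0 accept=q3 q0-a->q0 q0-b->q1 q0-c->q0 q1-a->q1 q1-b->q2 q1-c->q1 q2-a->q2 q2-b->q3 q2-c->q2 q3-a->q3 q3-b->q4 q3-c->q3 q4-a->q4 q4-b->q4 q4-c->q4

Count `b`s, saturating at 4: states q0 through q3 mean 0 through 3 `b`s seen; q4 means more than 3. Each `b` increments (capped at q4); other symbols loop. Accept from {q3}.
5 states suffice.
        a   b   c  
>  q0   q0  q1  q0 
   q1   q1  q2  q1 
   q2   q2  q3  q2 
 * q3   q3  q4  q3 
   q4   q4  q4  q4 
(> = start, * = accepting)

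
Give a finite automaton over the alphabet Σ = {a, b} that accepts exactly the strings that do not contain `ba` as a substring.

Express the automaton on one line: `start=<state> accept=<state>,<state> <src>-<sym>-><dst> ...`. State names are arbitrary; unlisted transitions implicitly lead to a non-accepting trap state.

start=s0 accept=s0,s1 s0-a->s0 s0-b->s1 s1-a->s2 s1-b->s1 s2-a->s2 s2-b->s2

Track partial matches of the forbidden pattern `ba`. State s2 is a dead state reached once `ba` has occurred; every other state accepts. s0 means no part of `ba` is currently matched.
3 states suffice.
        a   b  
>* s0   s0  s1 
 * s1   s2  s1 
   s2   s2  s2 
(> = start, * = accepting)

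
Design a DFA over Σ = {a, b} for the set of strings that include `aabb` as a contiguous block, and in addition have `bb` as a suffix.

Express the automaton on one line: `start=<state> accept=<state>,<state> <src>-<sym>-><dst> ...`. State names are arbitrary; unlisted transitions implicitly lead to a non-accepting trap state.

start=q0 accept=q4 q0-a->q1 q0-b->q0 q1-a->q2 q1-b->q0 q2-a->q2 q2-b->q3 q3-a->q1 q3-b->q4 q4-a->q5 q4-b->q4 q5-a->q5 q5-b->q6 q6-a->q5 q6-b->q4

Run two small machines in parallel and take their product. One (5 states) tracks whether and how much of `aabb` has been seen; the other (3 states) tracks how much of the suffix `bb` has currently been matched. Each combined state is a pair, one component from each; accept when both components accept. Equivalent product states are then merged.
        a   b  
>  q0   q1  q0 
   q1   q2  q0 
   q2   q2  q3 
   q3   q1  q4 
 * q4   q5  q4 
   q5   q5  q6 
   q6   q5  q4 
(> = start, * = accepting)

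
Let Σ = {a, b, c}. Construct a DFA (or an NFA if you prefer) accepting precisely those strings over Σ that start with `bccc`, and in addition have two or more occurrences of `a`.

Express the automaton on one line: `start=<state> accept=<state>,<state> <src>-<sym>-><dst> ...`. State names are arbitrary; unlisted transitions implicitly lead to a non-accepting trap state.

Build one automaton per condition and run them in lockstep. One (6 states) tracks whether the input so far still matches the prefix `bccc`; the other (4 states) tracks the count of `a`s, saturating at 3. Each combined state is a pair, one component from each; accept when both components accept. After merging equivalent states the machine shrinks.
An 8-state machine:
        a   b   c  
>  s0   s1  s2  s1 
   s1   s1  s1  s1 
   s2   s1  s1  s3 
   s3   s1  s1  s4 
   s4   s1  s1  s5 
   s5   s6  s5  s5 
   s6   s7  s6  s6 
 * s7   s7  s7  s7 
(> = start, * = accepting)

start=s0 accept=s7 s0-a->s1 s0-b->s2 s0-c->s1 s1-a->s1 s1-b->s1 s1-c->s1 s2-a->s1 s2-b->s1 s2-c->s3 s3-a->s1 s3-b->s1 s3-c->s4 s4-a->s1 s4-b->s1 s4-c->s5 s5-a->s6 s5-b->s5 s5-c->s5 s6-a->s7 s6-b->s6 s6-c->s6 s7-a->s7 s7-b->s7 s7-c->s7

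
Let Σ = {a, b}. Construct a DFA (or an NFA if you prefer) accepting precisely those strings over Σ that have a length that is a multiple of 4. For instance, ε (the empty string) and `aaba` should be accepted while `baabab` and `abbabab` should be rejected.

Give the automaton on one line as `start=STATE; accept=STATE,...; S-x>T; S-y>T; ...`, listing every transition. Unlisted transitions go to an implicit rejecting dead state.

Only the length mod 4 matters, so use a 4-cycle: from any state, every input symbol moves to the next state, wrapping s3 back to s0. Mark s0 accepting.
4 states suffice.
        a   b  
>* s0   s1  s1 
   s1   s2  s2 
   s2   s3  s3 
   s3   s0  s0 
(> = start, * = accepting)

start=s0; accept=s0; s0-a>s1; s0-b>s1; s1-a>s2; s1-b>s2; s2-a>s3; s2-b>s3; s3-a>s0; s3-b>s0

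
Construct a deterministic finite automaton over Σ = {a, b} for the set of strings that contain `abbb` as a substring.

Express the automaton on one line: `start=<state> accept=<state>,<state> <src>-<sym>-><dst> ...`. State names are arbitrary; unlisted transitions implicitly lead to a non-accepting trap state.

Track how much of `abbb` has been matched so far: state q0 is no progress, q4 is the absorbing accept state reached once `abbb` has occurred. Intermediate states record partial matches; on a mismatch, fall back to the longest reusable overlap.
5 states suffice.
        a   b  
>  q0   q1  q0 
   q1   q1  q2 
   q2   q1  q3 
   q3   q1  q4 
 * q4   q4  q4 
(> = start, * = accepting)

start=q0 accept=q4 q0-a->q1 q0-b->q0 q1-a->q1 q1-b->q2 q2-a->q1 q2-b->q3 q3-a->q1 q3-b->q4 q4-a->q4 q4-b->q4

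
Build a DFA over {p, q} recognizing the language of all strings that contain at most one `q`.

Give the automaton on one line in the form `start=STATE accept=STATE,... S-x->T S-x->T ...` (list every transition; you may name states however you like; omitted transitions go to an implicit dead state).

Only the number of `q`s matters, and only up to 2. Make a chain S0 → S1 → S2 advanced by each `q` (with S2 absorbing); every other symbol self-loops. The accepting set is {S0, S1}.
        p   q  
>* S0   S0  S1 
 * S1   S1  S2 
   S2   S2  S2 
(> = start, * = accepting)

start=S0 accept=S0,S1 S0-p->S0 S0-q->S1 S1-p->S1 S1-q->S2 S2-p->S2 S2-q->S2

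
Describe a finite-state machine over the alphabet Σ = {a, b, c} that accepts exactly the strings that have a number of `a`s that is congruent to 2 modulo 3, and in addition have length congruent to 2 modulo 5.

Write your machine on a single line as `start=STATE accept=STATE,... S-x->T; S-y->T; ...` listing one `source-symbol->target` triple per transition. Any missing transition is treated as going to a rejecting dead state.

Run two small machines in parallel and take their product. The first has 3 states tracking the count of `a`s modulo 3; the second has 5 states tracking the input length modulo 5. A product state is a pair (one from each), accepting exactly when both do.
15 states suffice.
          a    b    c  
>  q0     q1   q2   q2 
   q1     q3   q4   q4 
   q2     q4   q5   q5 
 * q3     q6   q7   q7 
   q4     q7   q8   q8 
   q5     q8   q6   q6 
   q6     q9  q10  q10 
   q7    q10  q11  q11 
   q8    q11   q9   q9 
   q9    q12  q13  q13 
   q10   q13   q0   q0 
   q11    q0  q12  q12 
   q12    q2  q14  q14 
   q13   q14   q1   q1 
   q14    q5   q3   q3 
(> = start, * = accepting)

start=q0; accept=q3; q0-a->q1; q0-b->q2; q0-c->q2; q1-a->q3; q1-b->q4; q1-c->q4; q2-a->q4; q2-b->q5; q2-c->q5; q3-a->q6; q3-b->q7; q3-c->q7; q4-a->q7; q4-b->q8; q4-c->q8; q5-a->q8; q5-b->q6; q5-c->q6; q6-a->q9; q6-b->q10; q6-c->q10; q7-a->q10; q7-b->q11; q7-c->q11; q8-a->q11; q8-b->q9; q8-c->q9; q9-a->q12; q9-b->q13; q9-c->q13; q10-a->q13; q10-b->q0; q10-c->q0; q11-a->q0; q11-b->q12; q11-c->q12; q12-a->q2; q12-b->q14; q12-c->q14; q13-a->q14; q13-b->q1; q13-c->q1; q14-a->q5; q14-b->q3; q14-c->q3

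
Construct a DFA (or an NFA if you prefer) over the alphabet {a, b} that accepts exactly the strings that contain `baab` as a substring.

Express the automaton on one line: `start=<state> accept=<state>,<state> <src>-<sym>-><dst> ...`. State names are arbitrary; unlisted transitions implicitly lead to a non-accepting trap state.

start=s0 accept=s4 s0-a->s0 s0-b->s1 s1-a->s2 s1-b->s1 s2-a->s3 s2-b->s1 s3-a->s0 s3-b->s4 s4-a->s4 s4-b->s4

States s0..s3 record the length of the longest prefix of `baab` that matches the current input suffix. Reaching s4 means `baab` has been seen, and we stay there forever. Accept from s4.
A 5-state machine:
        a   b  
>  s0   s0  s1 
   s1   s2  s1 
   s2   s3  s1 
   s3   s0  s4 
 * s4   s4  s4 
(> = start, * = accepting)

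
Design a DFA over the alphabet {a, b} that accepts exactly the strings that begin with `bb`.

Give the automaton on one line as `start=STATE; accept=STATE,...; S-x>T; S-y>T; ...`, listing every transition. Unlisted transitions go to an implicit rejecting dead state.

Check the first 2 symbols one by one: q0 through q1 record how many have matched `bb` so far; any wrong symbol goes to the dead state q3. After all 2 match we enter the accepting sink q2.
A 4-state machine:
        a   b  
>  q0   q3  q1 
   q1   q3  q2 
 * q2   q2  q2 
   q3   q3  q3 
(> = start, * = accepting)

start=q0; accept=q2; q0-a>q3; q0-b>q1; q1-a>q3; q1-b>q2; q2-a>q2; q2-b>q2; q3-a>q3; q3-b>q3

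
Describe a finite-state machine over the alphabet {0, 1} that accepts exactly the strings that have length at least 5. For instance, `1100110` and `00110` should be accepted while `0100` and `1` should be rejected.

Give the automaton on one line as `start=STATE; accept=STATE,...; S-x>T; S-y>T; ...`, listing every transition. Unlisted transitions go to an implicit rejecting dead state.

start=A; accept=F,G; A-0>B; A-1>B; B-0>C; B-1>C; C-0>D; C-1>D; D-0>E; D-1>E; E-0>F; E-1>F; F-0>G; F-1>G; G-0>G; G-1>G

We only need to distinguish lengths 0, 1, …, 5, and '>5'. Chain A → B → C → D → E → F → G on every symbol, with G looping. Accepting states: {F, G}.
       0  1 
>  A   B  B 
   B   C  C 
   C   D  D 
   D   E  E 
   E   F  F 
 * F   G  G 
 * G   G  G 
(> = start, * = accepting)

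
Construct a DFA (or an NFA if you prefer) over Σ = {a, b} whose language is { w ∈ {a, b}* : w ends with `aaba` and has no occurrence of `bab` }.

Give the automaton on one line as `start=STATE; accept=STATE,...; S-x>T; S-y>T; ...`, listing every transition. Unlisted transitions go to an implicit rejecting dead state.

start=q0; accept=q7; q0-a>q1; q0-b>q2; q1-a>q3; q1-b>q2; q2-a>q4; q2-b>q2; q3-a>q3; q3-b>q5; q4-a>q3; q4-b>q6; q5-a>q7; q5-b>q2; q6-a>q8; q6-b>q6; q7-a>q3; q7-b>q6; q8-a>q9; q8-b>q6; q9-a>q9; q9-b>q10; q10-a>q11; q10-b>q6; q11-a>q9; q11-b>q6

Build one automaton per condition and run them in lockstep. The first has 5 states tracking how much of the suffix `aaba` has currently been matched; the second has 4 states tracking partial matches of the forbidden pattern `bab`. A product state is a pair (one from each), accepting exactly when both do.
With 12 states:
          a    b  
>  q0     q1   q2 
   q1     q3   q2 
   q2     q4   q2 
   q3     q3   q5 
   q4     q3   q6 
   q5     q7   q2 
   q6     q8   q6 
 * q7     q3   q6 
   q8     q9   q6 
   q9     q9  q10 
   q10   q11   q6 
   q11    q9   q6 
(> = start, * = accepting)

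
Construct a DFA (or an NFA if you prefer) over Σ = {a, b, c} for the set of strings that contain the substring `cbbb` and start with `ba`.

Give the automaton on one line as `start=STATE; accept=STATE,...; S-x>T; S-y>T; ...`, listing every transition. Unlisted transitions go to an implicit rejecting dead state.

start=S0; accept=S11; S0-a>S1; S0-b>S2; S0-c>S3; S1-a>S1; S1-b>S1; S1-c>S3; S2-a>S4; S2-b>S1; S2-c>S3; S3-a>S1; S3-b>S5; S3-c>S3; S4-a>S4; S4-b>S4; S4-c>S6; S5-a>S1; S5-b>S7; S5-c>S3; S6-a>S4; S6-b>S8; S6-c>S6; S7-a>S1; S7-b>S9; S7-c>S3; S8-a>S4; S8-b>S10; S8-c>S6; S9-a>S9; S9-b>S9; S9-c>S9; S10-a>S4; S10-b>S11; S10-c>S6; S11-a>S11; S11-b>S11; S11-c>S11

Build one automaton per condition and run them in lockstep. The first has 5 states tracking whether and how much of `cbbb` has been seen; the second has 4 states tracking whether the input so far still matches the prefix `ba`. A product state is a pair (one from each), accepting exactly when both do.
With 12 states:
          a    b    c  
>  S0     S1   S2   S3 
   S1     S1   S1   S3 
   S2     S4   S1   S3 
   S3     S1   S5   S3 
   S4     S4   S4   S6 
   S5     S1   S7   S3 
   S6     S4   S8   S6 
   S7     S1   S9   S3 
   S8     S4  S10   S6 
   S9     S9   S9   S9 
   S10    S4  S11   S6 
 * S11   S11  S11  S11 
(> = start, * = accepting)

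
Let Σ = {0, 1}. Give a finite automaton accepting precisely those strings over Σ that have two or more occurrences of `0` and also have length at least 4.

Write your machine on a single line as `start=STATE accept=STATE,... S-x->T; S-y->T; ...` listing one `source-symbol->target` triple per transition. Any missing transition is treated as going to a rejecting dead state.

Build one automaton per condition and run them in lockstep. One (4 states) tracks the count of `0`s, saturating at 3; the other (6 states) tracks the input length, saturating at 5. Each combined state is a pair, one component from each; accept when both components accept.
          0    1  
>  S0     S1   S2 
   S1     S3   S4 
   S2     S4   S5 
   S3     S6   S7 
   S4     S7   S8 
   S5     S8   S9 
   S6    S10  S10 
   S7    S10  S11 
   S8    S11  S12 
   S9    S12  S13 
 * S10   S14  S14 
 * S11   S14  S15 
   S12   S15  S16 
   S13   S16  S17 
 * S14   S14  S14 
 * S15   S14  S15 
   S16   S15  S16 
   S17   S16  S17 
(> = start, * = accepting)

start=S0; accept=S10,S11,S14,S15; S0-0->S1; S0-1->S2; S1-0->S3; S1-1->S4; S2-0->S4; S2-1->S5; S3-0->S6; S3-1->S7; S4-0->S7; S4-1->S8; S5-0->S8; S5-1->S9; S6-0->S10; S6-1->S10; S7-0->S10; S7-1->S11; S8-0->S11; S8-1->S12; S9-0->S12; S9-1->S13; S10-0->S14; S10-1->S14; S11-0->S14; S11-1->S15; S12-0->S15; S12-1->S16; S13-0->S16; S13-1->S17; S14-0->S14; S14-1->S14; S15-0->S14; S15-1->S15; S16-0->S15; S16-1->S16; S17-0->S16; S17-1->S17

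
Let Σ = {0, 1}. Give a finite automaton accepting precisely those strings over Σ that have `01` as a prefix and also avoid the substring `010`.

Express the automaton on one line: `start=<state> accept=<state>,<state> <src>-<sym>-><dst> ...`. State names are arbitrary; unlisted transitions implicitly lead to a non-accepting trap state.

Handle the two conditions separately and then intersect. One (4 states) tracks whether the input so far still matches the prefix `01`; the other (4 states) tracks partial matches of the forbidden pattern `010`. Each combined state is a pair, one component from each; accept when both components accept.
10 states suffice.
        0   1  
>  q0   q1  q2 
   q1   q3  q4 
   q2   q3  q2 
   q3   q3  q5 
 * q4   q6  q7 
   q5   q8  q2 
   q6   q6  q6 
 * q7   q9  q7 
   q8   q8  q8 
 * q9   q9  q4 
(> = start, * = accepting)

start=q0 accept=q4,q7,q9 q0-0->q1 q0-1->q2 q1-0->q3 q1-1->q4 q2-0->q3 q2-1->q2 q3-0->q3 q3-1->q5 q4-0->q6 q4-1->q7 q5-0->q8 q5-1->q2 q6-0->q6 q6-1->q6 q7-0->q9 q7-1->q7 q8-0->q8 q8-1->q8 q9-0->q9 q9-1->q4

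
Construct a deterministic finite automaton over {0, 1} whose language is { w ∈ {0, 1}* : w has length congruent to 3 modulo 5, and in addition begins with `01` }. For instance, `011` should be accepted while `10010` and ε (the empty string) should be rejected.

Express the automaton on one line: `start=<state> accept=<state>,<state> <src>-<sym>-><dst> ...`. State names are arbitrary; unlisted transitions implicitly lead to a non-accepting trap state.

Handle the two conditions separately and then intersect. One (5 states) tracks the input length modulo 5; the other (4 states) tracks whether the input so far still matches the prefix `01`. Each combined state is a pair, one component from each; accept when both components accept. Minimizing collapses redundant product states.
        0   1  
>  q0   q1  q2 
   q1   q2  q3 
   q2   q2  q2 
   q3   q4  q4 
 * q4   q5  q5 
   q5   q6  q6 
   q6   q7  q7 
   q7   q3  q3 
(> = start, * = accepting)

start=q0 accept=q4 q0-0->q1 q0-1->q2 q1-0->q2 q1-1->q3 q2-0->q2 q2-1->q2 q3-0->q4 q3-1->q4 q4-0->q5 q4-1->q5 q5-0->q6 q5-1->q6 q6-0->q7 q6-1->q7 q7-0->q3 q7-1->q3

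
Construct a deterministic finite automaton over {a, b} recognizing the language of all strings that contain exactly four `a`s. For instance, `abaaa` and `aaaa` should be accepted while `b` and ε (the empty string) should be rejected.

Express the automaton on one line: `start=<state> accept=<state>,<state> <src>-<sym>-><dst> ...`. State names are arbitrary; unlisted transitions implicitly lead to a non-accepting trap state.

Only the number of `a`s matters, and only up to 5. Make a chain q0 → q1 → q2 → q3 → q4 → q5 advanced by each `a` (with q5 absorbing); every other symbol self-loops. The accepting set is {q4}.
A 6-state machine:
        a   b  
>  q0   q1  q0 
   q1   q2  q1 
   q2   q3  q2 
   q3   q4  q3 
 * q4   q5  q4 
   q5   q5  q5 
(> = start, * = accepting)

start=q0 accept=q4 q0-a->q1 q0-b->q0 q1-a->q2 q1-b->q1 q2-a->q3 q2-b->q2 q3-a->q4 q3-b->q3 q4-a->q5 q4-b->q4 q5-a->q5 q5-b->q5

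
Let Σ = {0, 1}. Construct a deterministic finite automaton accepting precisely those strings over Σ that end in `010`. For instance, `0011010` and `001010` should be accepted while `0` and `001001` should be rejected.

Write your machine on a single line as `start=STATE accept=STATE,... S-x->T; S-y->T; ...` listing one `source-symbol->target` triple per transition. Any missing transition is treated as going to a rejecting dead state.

Let each state record the length of the longest suffix of the input read so far that is also a prefix of `010`. S1 means the last symbol is `0`; S2 means the last 2 symbols are `01`; S3 means the last 3 symbols are `010`. Accept only at S3, where the string currently ends in `010`.
With 4 states:
        0   1  
>  S0   S1  S0 
   S1   S1  S2 
   S2   S3  S0 
 * S3   S1  S2 
(> = start, * = accepting)

start=S0; accept=S3; S0-0->S1; S0-1->S0; S1-0->S1; S1-1->S2; S2-0->S3; S2-1->S0; S3-0->S1; S3-1->S2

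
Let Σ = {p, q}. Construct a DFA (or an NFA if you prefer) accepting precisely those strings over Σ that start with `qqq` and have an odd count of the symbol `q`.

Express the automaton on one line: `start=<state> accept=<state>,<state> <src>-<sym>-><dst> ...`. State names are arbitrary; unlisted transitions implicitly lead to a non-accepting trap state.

Build one automaton per condition and run them in lockstep. The first has 5 states tracking whether the input so far still matches the prefix `qqq`; the second has 2 states tracking the count of `q`s modulo 2. A product state is a pair (one from each), accepting exactly when both do. After merging equivalent states the machine shrinks.
6 states suffice.
        p   q  
>  S0   S1  S2 
   S1   S1  S1 
   S2   S1  S3 
   S3   S1  S4 
 * S4   S4  S5 
   S5   S5  S4 
(> = start, * = accepting)

start=S0 accept=S4 S0-p->S1 S0-q->S2 S1-p->S1 S1-q->S1 S2-p->S1 S2-q->S3 S3-p->S1 S3-q->S4 S4-p->S4 S4-q->S5 S5-p->S5 S5-q->S4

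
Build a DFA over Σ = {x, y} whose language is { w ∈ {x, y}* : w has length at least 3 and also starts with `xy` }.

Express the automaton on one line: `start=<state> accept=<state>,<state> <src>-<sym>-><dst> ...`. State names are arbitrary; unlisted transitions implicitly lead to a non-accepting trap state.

start=s0 accept=s6,s8 s0-x->s1 s0-y->s2 s1-x->s3 s1-y->s4 s2-x->s3 s2-y->s3 s3-x->s5 s3-y->s5 s4-x->s6 s4-y->s6 s5-x->s7 s5-y->s7 s6-x->s8 s6-y->s8 s7-x->s7 s7-y->s7 s8-x->s8 s8-y->s8

Handle the two conditions separately and then intersect. One (5 states) tracks the input length, saturating at 4; the other (4 states) tracks whether the input so far still matches the prefix `xy`. Each combined state is a pair, one component from each; accept when both components accept.
        x   y  
>  s0   s1  s2 
   s1   s3  s4 
   s2   s3  s3 
   s3   s5  s5 
   s4   s6  s6 
   s5   s7  s7 
 * s6   s8  s8 
   s7   s7  s7 
 * s8   s8  s8 
(> = start, * = accepting)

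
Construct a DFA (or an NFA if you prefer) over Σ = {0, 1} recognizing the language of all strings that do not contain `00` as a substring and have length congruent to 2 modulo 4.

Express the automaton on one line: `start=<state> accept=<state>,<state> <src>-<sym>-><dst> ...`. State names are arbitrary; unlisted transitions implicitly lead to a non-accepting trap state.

Build one automaton per condition and run them in lockstep. One (3 states) tracks partial matches of the forbidden pattern `00`; the other (4 states) tracks the input length modulo 4. Each combined state is a pair, one component from each; accept when both components accept. Equivalent product states are then merged.
9 states suffice.
        0   1  
>  q0   q1  q2 
   q1   q3  q4 
   q2   q5  q4 
   q3   q3  q3 
 * q4   q6  q7 
 * q5   q3  q7 
   q6   q3  q0 
   q7   q8  q0 
   q8   q3  q2 
(> = start, * = accepting)

start=q0 accept=q4,q5 q0-0->q1 q0-1->q2 q1-0->q3 q1-1->q4 q2-0->q5 q2-1->q4 q3-0->q3 q3-1->q3 q4-0->q6 q4-1->q7 q5-0->q3 q5-1->q7 q6-0->q3 q6-1->q0 q7-0->q8 q7-1->q0 q8-0->q3 q8-1->q2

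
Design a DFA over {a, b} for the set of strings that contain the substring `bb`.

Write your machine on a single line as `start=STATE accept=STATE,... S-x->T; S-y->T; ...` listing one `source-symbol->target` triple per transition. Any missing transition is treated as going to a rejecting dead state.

States s0..s1 record the length of the longest prefix of `bb` that matches the current input suffix. Reaching s2 means `bb` has been seen, and we stay there forever. Accept from s2.
        a   b  
>  s0   s0  s1 
   s1   s0  s2 
 * s2   s2  s2 
(> = start, * = accepting)

start=s0; accept=s2; s0-a->s0; s0-b->s1; s1-a->s0; s1-b->s2; s2-a->s2; s2-b->s2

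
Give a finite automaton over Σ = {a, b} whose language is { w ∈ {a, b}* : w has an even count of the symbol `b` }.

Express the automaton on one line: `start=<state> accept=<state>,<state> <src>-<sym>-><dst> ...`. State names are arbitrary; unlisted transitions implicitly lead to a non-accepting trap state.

start=s0 accept=s0 s0-a->s0 s0-b->s1 s1-a->s1 s1-b->s0

Keep the running count of `b`s modulo 2: each `b` advances along the cycle s0 → s1 → s0 while other symbols loop. Accept at s0.
2 states suffice.
        a   b  
>* s0   s0  s1 
   s1   s1  s0 
(> = start, * = accepting)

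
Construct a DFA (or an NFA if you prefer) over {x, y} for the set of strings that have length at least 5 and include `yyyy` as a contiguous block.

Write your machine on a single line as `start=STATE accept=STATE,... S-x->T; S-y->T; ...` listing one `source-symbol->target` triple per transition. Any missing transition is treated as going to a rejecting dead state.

Run two small machines in parallel and take their product. One (7 states) tracks the input length, saturating at 6; the other (5 states) tracks whether and how much of `yyyy` has been seen. Each combined state is a pair, one component from each; accept when both components accept. Equivalent product states are then merged.
        x   y  
>  q0   q1  q2 
   q1   q1  q3 
   q2   q1  q4 
   q3   q1  q5 
   q4   q1  q6 
   q5   q1  q7 
   q6   q1  q8 
   q7   q1  q9 
   q8   q9  q9 
 * q9   q9  q9 
(> = start, * = accepting)

start=q0; accept=q9; q0-x->q1; q0-y->q2; q1-x->q1; q1-y->q3; q2-x->q1; q2-y->q4; q3-x->q1; q3-y->q5; q4-x->q1; q4-y->q6; q5-x->q1; q5-y->q7; q6-x->q1; q6-y->q8; q7-x->q1; q7-y->q9; q8-x->q9; q8-y->q9; q9-x->q9; q9-y->q9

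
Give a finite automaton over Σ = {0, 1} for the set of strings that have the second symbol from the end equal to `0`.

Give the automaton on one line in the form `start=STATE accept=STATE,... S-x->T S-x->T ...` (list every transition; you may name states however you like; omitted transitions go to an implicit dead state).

start=q0 accept=q3,q4 q0-0->q1 q0-1->q2 q1-0->q3 q1-1->q4 q2-0->q5 q2-1->q6 q3-0->q3 q3-1->q4 q4-0->q5 q4-1->q6 q5-0->q3 q5-1->q4 q6-0->q5 q6-1->q6

A DFA must remember the last 2 symbols (since which symbol is second-to-last isn't known until the input ends). Use one state per possible window of the last ≤2 symbols; accept from those whose window starts with `0`.
        0   1  
>  q0   q1  q2 
   q1   q3  q4 
   q2   q5  q6 
 * q3   q3  q4 
 * q4   q5  q6 
   q5   q3  q4 
   q6   q5  q6 
(> = start, * = accepting)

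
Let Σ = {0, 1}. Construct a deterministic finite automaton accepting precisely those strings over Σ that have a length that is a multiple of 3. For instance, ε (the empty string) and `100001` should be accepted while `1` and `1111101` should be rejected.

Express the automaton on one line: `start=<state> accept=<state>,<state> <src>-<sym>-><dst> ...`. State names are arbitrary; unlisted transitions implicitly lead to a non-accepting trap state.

start=q0 accept=q0 q0-0->q1 q0-1->q1 q1-0->q2 q1-1->q2 q2-0->q0 q2-1->q0

Count input length modulo 3: every symbol advances one step around the cycle q0 → q1 → q2 → q0. Accept at q0.
With 3 states:
        0   1  
>* q0   q1  q1 
   q1   q2  q2 
   q2   q0  q0 
(> = start, * = accepting)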